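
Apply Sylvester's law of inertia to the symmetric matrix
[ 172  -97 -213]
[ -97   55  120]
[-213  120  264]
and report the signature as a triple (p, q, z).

Answer: (3, 0, 0)

Derivation:
step 0: pivot 172 → sign +
step 1: pivot 51/172 → sign +
step 2: pivot 3/17 → sign +
signature = (3, 0, 0)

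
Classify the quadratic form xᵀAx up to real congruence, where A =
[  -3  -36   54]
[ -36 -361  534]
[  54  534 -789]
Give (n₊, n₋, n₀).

step 0: pivot -3 → sign −
step 1: pivot 71 → sign +
step 2: pivot -3/71 → sign −
signature = (1, 2, 0)

Answer: (1, 2, 0)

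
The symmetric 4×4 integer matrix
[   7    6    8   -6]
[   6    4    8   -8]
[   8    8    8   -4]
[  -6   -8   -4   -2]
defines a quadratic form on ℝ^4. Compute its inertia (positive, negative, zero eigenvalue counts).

Answer: (1, 1, 2)

Derivation:
step 0: pivot 7 → sign +
step 1: pivot -8/7 → sign −
step 2: row/col 2 already zero → sign 0
step 3: row/col 3 already zero → sign 0
signature = (1, 1, 2)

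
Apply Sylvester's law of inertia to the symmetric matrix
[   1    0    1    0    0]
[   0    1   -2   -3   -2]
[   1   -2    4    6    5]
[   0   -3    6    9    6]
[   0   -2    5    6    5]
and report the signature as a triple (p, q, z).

Answer: (3, 1, 1)

Derivation:
step 0: pivot 1 → sign +
step 1: pivot 1 → sign +
step 2: pivot -1 → sign −
step 3: pivot 2 → sign +
step 4: row/col 4 already zero → sign 0
signature = (3, 1, 1)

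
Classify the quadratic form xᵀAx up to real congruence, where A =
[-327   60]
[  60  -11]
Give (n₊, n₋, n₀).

step 0: pivot -327 → sign −
step 1: pivot 1/109 → sign +
signature = (1, 1, 0)

Answer: (1, 1, 0)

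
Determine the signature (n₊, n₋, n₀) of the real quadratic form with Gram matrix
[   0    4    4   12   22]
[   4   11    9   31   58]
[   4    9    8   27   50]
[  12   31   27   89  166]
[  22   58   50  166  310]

Answer: (3, 2, 0)

Derivation:
step 0: pivot 11 → sign +
step 1: pivot -16/11 → sign −
step 2: pivot 1 → sign +
step 3: pivot -2 → sign −
step 4: pivot 1/4 → sign +
signature = (3, 2, 0)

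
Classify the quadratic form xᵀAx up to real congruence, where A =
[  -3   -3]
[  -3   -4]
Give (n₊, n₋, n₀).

step 0: pivot -3 → sign −
step 1: pivot -1 → sign −
signature = (0, 2, 0)

Answer: (0, 2, 0)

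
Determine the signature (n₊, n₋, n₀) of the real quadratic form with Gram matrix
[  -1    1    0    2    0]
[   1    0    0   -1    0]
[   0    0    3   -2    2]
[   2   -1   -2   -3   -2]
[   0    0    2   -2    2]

Answer: (3, 2, 0)

Derivation:
step 0: pivot -1 → sign −
step 1: pivot 1 → sign +
step 2: pivot 3 → sign +
step 3: pivot -4/3 → sign −
step 4: pivot 1 → sign +
signature = (3, 2, 0)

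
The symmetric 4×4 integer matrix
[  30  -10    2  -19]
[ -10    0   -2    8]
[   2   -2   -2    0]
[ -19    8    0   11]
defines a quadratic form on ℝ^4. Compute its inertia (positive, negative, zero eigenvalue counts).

step 0: pivot 30 → sign +
step 1: pivot -10/3 → sign −
step 2: pivot -8/5 → sign −
step 3: pivot 1/40 → sign +
signature = (2, 2, 0)

Answer: (2, 2, 0)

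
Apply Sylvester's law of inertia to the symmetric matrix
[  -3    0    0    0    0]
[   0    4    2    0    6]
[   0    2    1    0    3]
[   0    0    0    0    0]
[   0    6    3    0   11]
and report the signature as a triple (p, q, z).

Answer: (2, 1, 2)

Derivation:
step 0: pivot -3 → sign −
step 1: pivot 4 → sign +
step 2: pivot 2 → sign +
step 3: row/col 3 already zero → sign 0
step 4: row/col 4 already zero → sign 0
signature = (2, 1, 2)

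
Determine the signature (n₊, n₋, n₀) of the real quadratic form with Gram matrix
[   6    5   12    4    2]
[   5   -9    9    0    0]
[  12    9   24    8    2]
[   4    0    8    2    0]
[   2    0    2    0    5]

Answer: (3, 2, 0)

Derivation:
step 0: pivot 6 → sign +
step 1: pivot -79/6 → sign −
step 2: pivot 6/79 → sign +
step 3: pivot -2/3 → sign −
step 4: pivot 1 → sign +
signature = (3, 2, 0)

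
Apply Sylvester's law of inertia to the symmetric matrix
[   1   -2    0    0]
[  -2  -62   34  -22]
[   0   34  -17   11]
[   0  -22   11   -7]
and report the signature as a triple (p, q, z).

Answer: (3, 1, 0)

Derivation:
step 0: pivot 1 → sign +
step 1: pivot -66 → sign −
step 2: pivot 17/33 → sign +
step 3: pivot 2/17 → sign +
signature = (3, 1, 0)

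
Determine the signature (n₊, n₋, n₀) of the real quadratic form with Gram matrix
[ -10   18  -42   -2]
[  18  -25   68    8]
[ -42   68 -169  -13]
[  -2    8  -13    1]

Answer: (1, 3, 0)

Derivation:
step 0: pivot -10 → sign −
step 1: pivot 37/5 → sign +
step 2: pivot -15/37 → sign −
step 3: pivot -6/5 → sign −
signature = (1, 3, 0)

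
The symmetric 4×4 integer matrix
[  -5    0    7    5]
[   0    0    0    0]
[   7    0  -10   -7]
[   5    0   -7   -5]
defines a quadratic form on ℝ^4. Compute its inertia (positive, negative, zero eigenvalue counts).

Answer: (0, 2, 2)

Derivation:
step 0: pivot -5 → sign −
step 1: pivot -1/5 → sign −
step 2: row/col 2 already zero → sign 0
step 3: row/col 3 already zero → sign 0
signature = (0, 2, 2)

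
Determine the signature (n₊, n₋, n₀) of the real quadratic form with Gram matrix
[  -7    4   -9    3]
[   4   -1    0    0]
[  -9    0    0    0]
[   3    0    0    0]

step 0: pivot -7 → sign −
step 1: pivot 9/7 → sign +
step 2: pivot -9 → sign −
step 3: row/col 3 already zero → sign 0
signature = (1, 2, 1)

Answer: (1, 2, 1)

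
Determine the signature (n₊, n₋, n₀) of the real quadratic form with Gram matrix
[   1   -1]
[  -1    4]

Answer: (2, 0, 0)

Derivation:
step 0: pivot 1 → sign +
step 1: pivot 3 → sign +
signature = (2, 0, 0)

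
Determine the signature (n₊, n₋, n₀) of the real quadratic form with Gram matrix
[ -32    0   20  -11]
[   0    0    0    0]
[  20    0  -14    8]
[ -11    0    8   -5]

step 0: pivot -32 → sign −
step 1: pivot -3/2 → sign −
step 2: pivot -3/8 → sign −
step 3: row/col 3 already zero → sign 0
signature = (0, 3, 1)

Answer: (0, 3, 1)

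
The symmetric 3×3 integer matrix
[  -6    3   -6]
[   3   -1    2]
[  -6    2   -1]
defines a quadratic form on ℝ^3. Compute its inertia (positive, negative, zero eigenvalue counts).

step 0: pivot -6 → sign −
step 1: pivot 1/2 → sign +
step 2: pivot 3 → sign +
signature = (2, 1, 0)

Answer: (2, 1, 0)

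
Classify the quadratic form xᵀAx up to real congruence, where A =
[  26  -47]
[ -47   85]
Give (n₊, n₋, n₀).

step 0: pivot 26 → sign +
step 1: pivot 1/26 → sign +
signature = (2, 0, 0)

Answer: (2, 0, 0)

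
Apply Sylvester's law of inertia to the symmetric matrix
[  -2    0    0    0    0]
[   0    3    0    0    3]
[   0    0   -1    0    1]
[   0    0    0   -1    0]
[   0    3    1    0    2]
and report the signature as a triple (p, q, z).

step 0: pivot -2 → sign −
step 1: pivot 3 → sign +
step 2: pivot -1 → sign −
step 3: pivot -1 → sign −
step 4: row/col 4 already zero → sign 0
signature = (1, 3, 1)

Answer: (1, 3, 1)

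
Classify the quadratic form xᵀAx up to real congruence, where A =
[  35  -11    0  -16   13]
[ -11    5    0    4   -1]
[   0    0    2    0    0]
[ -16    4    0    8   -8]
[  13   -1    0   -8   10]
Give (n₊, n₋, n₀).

step 0: pivot 35 → sign +
step 1: pivot 54/35 → sign +
step 2: pivot 2 → sign +
step 3: pivot -1 → sign −
step 4: row/col 4 already zero → sign 0
signature = (3, 1, 1)

Answer: (3, 1, 1)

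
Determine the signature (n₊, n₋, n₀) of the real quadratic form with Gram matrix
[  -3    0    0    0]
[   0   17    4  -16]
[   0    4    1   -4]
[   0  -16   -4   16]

step 0: pivot -3 → sign −
step 1: pivot 17 → sign +
step 2: pivot 1/17 → sign +
step 3: row/col 3 already zero → sign 0
signature = (2, 1, 1)

Answer: (2, 1, 1)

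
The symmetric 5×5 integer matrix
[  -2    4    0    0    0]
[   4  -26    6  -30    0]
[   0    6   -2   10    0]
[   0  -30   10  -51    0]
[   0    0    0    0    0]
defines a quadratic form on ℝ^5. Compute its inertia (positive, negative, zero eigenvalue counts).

step 0: pivot -2 → sign −
step 1: pivot -18 → sign −
step 2: pivot -1 → sign −
step 3: row/col 3 already zero → sign 0
step 4: row/col 4 already zero → sign 0
signature = (0, 3, 2)

Answer: (0, 3, 2)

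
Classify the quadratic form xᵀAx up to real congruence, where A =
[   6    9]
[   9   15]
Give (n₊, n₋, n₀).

step 0: pivot 6 → sign +
step 1: pivot 3/2 → sign +
signature = (2, 0, 0)

Answer: (2, 0, 0)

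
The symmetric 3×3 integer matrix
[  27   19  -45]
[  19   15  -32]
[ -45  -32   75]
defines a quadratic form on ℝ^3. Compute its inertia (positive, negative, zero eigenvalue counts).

step 0: pivot 27 → sign +
step 1: pivot 44/27 → sign +
step 2: pivot -3/44 → sign −
signature = (2, 1, 0)

Answer: (2, 1, 0)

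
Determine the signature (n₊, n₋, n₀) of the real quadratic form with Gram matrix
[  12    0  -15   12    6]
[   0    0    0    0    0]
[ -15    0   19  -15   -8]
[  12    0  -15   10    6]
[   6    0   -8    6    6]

Answer: (3, 1, 1)

Derivation:
step 0: pivot 12 → sign +
step 1: pivot 1/4 → sign +
step 2: pivot -2 → sign −
step 3: pivot 2 → sign +
step 4: row/col 4 already zero → sign 0
signature = (3, 1, 1)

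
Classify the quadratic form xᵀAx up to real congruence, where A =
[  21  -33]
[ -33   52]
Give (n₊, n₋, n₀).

step 0: pivot 21 → sign +
step 1: pivot 1/7 → sign +
signature = (2, 0, 0)

Answer: (2, 0, 0)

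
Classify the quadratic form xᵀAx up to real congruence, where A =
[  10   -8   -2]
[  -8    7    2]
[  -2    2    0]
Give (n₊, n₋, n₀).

step 0: pivot 10 → sign +
step 1: pivot 3/5 → sign +
step 2: pivot -2/3 → sign −
signature = (2, 1, 0)

Answer: (2, 1, 0)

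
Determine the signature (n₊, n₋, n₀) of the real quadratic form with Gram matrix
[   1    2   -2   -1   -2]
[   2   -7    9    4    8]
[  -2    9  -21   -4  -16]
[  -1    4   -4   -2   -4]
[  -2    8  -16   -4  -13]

step 0: pivot 1 → sign +
step 1: pivot -11 → sign −
step 2: pivot -106/11 → sign −
step 3: pivot 21/53 → sign +
step 4: pivot -3/7 → sign −
signature = (2, 3, 0)

Answer: (2, 3, 0)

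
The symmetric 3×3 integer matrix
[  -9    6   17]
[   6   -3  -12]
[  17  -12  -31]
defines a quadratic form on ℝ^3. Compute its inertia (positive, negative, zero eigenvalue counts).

Answer: (2, 1, 0)

Derivation:
step 0: pivot -9 → sign −
step 1: pivot 1 → sign +
step 2: pivot 2/3 → sign +
signature = (2, 1, 0)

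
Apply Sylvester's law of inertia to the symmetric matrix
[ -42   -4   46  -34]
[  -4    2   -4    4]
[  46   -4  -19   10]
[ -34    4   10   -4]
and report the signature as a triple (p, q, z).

step 0: pivot -42 → sign −
step 1: pivot 50/21 → sign +
step 2: pivot 47/25 → sign +
step 3: pivot -6/47 → sign −
signature = (2, 2, 0)

Answer: (2, 2, 0)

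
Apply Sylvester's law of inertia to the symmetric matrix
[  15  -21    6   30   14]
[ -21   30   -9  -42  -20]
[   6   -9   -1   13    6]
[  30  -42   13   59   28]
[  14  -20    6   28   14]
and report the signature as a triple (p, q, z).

step 0: pivot 15 → sign +
step 1: pivot 3/5 → sign +
step 2: pivot -4 → sign −
step 3: pivot -3/4 → sign −
step 4: pivot 2/3 → sign +
signature = (3, 2, 0)

Answer: (3, 2, 0)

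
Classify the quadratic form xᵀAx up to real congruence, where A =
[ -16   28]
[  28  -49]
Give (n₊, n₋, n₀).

step 0: pivot -16 → sign −
step 1: row/col 1 already zero → sign 0
signature = (0, 1, 1)

Answer: (0, 1, 1)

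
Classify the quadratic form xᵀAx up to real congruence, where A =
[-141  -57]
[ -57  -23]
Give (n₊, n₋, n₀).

Answer: (1, 1, 0)

Derivation:
step 0: pivot -141 → sign −
step 1: pivot 2/47 → sign +
signature = (1, 1, 0)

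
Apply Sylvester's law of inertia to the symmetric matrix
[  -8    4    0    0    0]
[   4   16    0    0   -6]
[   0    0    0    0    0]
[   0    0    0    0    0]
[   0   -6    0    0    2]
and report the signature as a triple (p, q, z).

step 0: pivot -8 → sign −
step 1: pivot 18 → sign +
step 2: row/col 2 already zero → sign 0
step 3: row/col 3 already zero → sign 0
step 4: row/col 4 already zero → sign 0
signature = (1, 1, 3)

Answer: (1, 1, 3)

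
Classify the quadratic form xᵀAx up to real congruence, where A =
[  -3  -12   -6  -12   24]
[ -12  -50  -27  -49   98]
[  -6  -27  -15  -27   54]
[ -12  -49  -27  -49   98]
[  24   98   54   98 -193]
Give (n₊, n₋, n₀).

Answer: (2, 3, 0)

Derivation:
step 0: pivot -3 → sign −
step 1: pivot -2 → sign −
step 2: pivot 3/2 → sign +
step 3: pivot -2 → sign −
step 4: pivot 3 → sign +
signature = (2, 3, 0)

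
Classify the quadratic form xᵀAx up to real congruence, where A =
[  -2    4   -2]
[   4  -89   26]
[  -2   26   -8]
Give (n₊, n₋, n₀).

step 0: pivot -2 → sign −
step 1: pivot -81 → sign −
step 2: pivot -2/81 → sign −
signature = (0, 3, 0)

Answer: (0, 3, 0)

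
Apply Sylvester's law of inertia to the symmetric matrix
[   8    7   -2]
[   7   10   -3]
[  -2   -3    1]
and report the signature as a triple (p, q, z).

Answer: (3, 0, 0)

Derivation:
step 0: pivot 8 → sign +
step 1: pivot 31/8 → sign +
step 2: pivot 3/31 → sign +
signature = (3, 0, 0)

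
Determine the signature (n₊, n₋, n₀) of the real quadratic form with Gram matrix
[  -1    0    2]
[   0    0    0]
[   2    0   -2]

step 0: pivot -1 → sign −
step 1: pivot 2 → sign +
step 2: row/col 2 already zero → sign 0
signature = (1, 1, 1)

Answer: (1, 1, 1)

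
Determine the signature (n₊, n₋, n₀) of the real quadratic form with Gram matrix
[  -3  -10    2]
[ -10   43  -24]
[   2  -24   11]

Answer: (2, 1, 0)

Derivation:
step 0: pivot -3 → sign −
step 1: pivot 229/3 → sign +
step 2: pivot 3/229 → sign +
signature = (2, 1, 0)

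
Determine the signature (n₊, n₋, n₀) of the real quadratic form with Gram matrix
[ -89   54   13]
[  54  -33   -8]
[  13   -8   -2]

Answer: (0, 3, 0)

Derivation:
step 0: pivot -89 → sign −
step 1: pivot -21/89 → sign −
step 2: pivot -1/21 → sign −
signature = (0, 3, 0)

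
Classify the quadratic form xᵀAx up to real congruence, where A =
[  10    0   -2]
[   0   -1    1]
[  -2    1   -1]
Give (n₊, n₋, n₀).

Answer: (1, 2, 0)

Derivation:
step 0: pivot 10 → sign +
step 1: pivot -1 → sign −
step 2: pivot -2/5 → sign −
signature = (1, 2, 0)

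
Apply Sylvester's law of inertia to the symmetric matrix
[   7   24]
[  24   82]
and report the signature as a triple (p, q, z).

step 0: pivot 7 → sign +
step 1: pivot -2/7 → sign −
signature = (1, 1, 0)

Answer: (1, 1, 0)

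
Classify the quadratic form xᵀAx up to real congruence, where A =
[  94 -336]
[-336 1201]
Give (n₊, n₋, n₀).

Answer: (1, 1, 0)

Derivation:
step 0: pivot 94 → sign +
step 1: pivot -1/47 → sign −
signature = (1, 1, 0)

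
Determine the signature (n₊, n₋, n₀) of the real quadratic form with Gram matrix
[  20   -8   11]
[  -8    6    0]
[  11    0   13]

step 0: pivot 20 → sign +
step 1: pivot 14/5 → sign +
step 2: pivot 1/28 → sign +
signature = (3, 0, 0)

Answer: (3, 0, 0)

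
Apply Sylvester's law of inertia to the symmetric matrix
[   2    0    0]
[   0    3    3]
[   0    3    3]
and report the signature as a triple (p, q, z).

Answer: (2, 0, 1)

Derivation:
step 0: pivot 2 → sign +
step 1: pivot 3 → sign +
step 2: row/col 2 already zero → sign 0
signature = (2, 0, 1)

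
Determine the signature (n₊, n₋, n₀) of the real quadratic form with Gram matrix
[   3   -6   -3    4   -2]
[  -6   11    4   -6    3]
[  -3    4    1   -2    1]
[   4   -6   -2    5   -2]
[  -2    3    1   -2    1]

Answer: (4, 1, 0)

Derivation:
step 0: pivot 3 → sign +
step 1: pivot -1 → sign −
step 2: pivot 2 → sign +
step 3: pivot 5/3 → sign +
step 4: pivot 1/10 → sign +
signature = (4, 1, 0)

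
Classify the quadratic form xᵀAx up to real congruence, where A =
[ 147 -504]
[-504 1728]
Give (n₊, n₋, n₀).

step 0: pivot 147 → sign +
step 1: row/col 1 already zero → sign 0
signature = (1, 0, 1)

Answer: (1, 0, 1)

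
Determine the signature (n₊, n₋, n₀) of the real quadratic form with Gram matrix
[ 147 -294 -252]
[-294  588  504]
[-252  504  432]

step 0: pivot 147 → sign +
step 1: row/col 1 already zero → sign 0
step 2: row/col 2 already zero → sign 0
signature = (1, 0, 2)

Answer: (1, 0, 2)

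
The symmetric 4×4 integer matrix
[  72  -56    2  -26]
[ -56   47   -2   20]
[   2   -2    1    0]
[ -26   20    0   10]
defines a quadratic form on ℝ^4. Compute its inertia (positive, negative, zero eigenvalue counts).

Answer: (4, 0, 0)

Derivation:
step 0: pivot 72 → sign +
step 1: pivot 31/9 → sign +
step 2: pivot 55/62 → sign +
step 3: pivot 3/55 → sign +
signature = (4, 0, 0)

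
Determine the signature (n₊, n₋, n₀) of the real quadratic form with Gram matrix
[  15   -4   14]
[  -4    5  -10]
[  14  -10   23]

Answer: (2, 1, 0)

Derivation:
step 0: pivot 15 → sign +
step 1: pivot 59/15 → sign +
step 2: pivot -3/59 → sign −
signature = (2, 1, 0)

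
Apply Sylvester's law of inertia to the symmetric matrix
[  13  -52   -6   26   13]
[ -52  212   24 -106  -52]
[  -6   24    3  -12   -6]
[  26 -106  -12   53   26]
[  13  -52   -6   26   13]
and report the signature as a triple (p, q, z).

Answer: (3, 0, 2)

Derivation:
step 0: pivot 13 → sign +
step 1: pivot 4 → sign +
step 2: pivot 3/13 → sign +
step 3: row/col 3 already zero → sign 0
step 4: row/col 4 already zero → sign 0
signature = (3, 0, 2)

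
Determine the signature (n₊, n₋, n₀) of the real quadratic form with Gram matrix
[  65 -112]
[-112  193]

Answer: (2, 0, 0)

Derivation:
step 0: pivot 65 → sign +
step 1: pivot 1/65 → sign +
signature = (2, 0, 0)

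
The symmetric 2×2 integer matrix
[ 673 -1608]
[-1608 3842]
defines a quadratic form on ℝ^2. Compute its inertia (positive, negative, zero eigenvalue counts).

step 0: pivot 673 → sign +
step 1: pivot 2/673 → sign +
signature = (2, 0, 0)

Answer: (2, 0, 0)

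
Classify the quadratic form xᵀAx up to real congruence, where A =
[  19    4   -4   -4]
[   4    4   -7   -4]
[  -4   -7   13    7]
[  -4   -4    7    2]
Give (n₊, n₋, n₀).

step 0: pivot 19 → sign +
step 1: pivot 60/19 → sign +
step 2: pivot 3/20 → sign +
step 3: pivot -2 → sign −
signature = (3, 1, 0)

Answer: (3, 1, 0)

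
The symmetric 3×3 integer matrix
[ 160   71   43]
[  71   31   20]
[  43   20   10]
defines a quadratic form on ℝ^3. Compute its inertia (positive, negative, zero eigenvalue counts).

Answer: (2, 1, 0)

Derivation:
step 0: pivot 160 → sign +
step 1: pivot -81/160 → sign −
step 2: pivot 1/9 → sign +
signature = (2, 1, 0)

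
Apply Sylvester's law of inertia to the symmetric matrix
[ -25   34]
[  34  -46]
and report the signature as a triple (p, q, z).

Answer: (1, 1, 0)

Derivation:
step 0: pivot -25 → sign −
step 1: pivot 6/25 → sign +
signature = (1, 1, 0)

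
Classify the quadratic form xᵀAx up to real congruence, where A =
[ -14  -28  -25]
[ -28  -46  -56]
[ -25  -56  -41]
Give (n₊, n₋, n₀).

step 0: pivot -14 → sign −
step 1: pivot 10 → sign +
step 2: pivot 3/70 → sign +
signature = (2, 1, 0)

Answer: (2, 1, 0)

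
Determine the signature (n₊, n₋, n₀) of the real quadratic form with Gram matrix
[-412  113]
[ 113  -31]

step 0: pivot -412 → sign −
step 1: pivot -3/412 → sign −
signature = (0, 2, 0)

Answer: (0, 2, 0)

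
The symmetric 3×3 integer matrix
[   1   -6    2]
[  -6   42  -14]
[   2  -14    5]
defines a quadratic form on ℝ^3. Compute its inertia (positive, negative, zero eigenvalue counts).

step 0: pivot 1 → sign +
step 1: pivot 6 → sign +
step 2: pivot 1/3 → sign +
signature = (3, 0, 0)

Answer: (3, 0, 0)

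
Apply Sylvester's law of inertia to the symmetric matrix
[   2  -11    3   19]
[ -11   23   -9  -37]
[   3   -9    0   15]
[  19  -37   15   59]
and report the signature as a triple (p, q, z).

step 0: pivot 2 → sign +
step 1: pivot -75/2 → sign −
step 2: pivot -3 → sign −
step 3: row/col 3 already zero → sign 0
signature = (1, 2, 1)

Answer: (1, 2, 1)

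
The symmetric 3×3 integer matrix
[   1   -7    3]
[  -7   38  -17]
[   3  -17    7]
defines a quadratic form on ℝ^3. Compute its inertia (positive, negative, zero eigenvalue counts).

Answer: (1, 2, 0)

Derivation:
step 0: pivot 1 → sign +
step 1: pivot -11 → sign −
step 2: pivot -6/11 → sign −
signature = (1, 2, 0)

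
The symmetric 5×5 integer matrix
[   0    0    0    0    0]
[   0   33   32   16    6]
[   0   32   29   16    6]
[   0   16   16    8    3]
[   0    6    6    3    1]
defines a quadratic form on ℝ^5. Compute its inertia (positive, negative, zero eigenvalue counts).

step 0: pivot 33 → sign +
step 1: pivot -67/33 → sign −
step 2: pivot 24/67 → sign +
step 3: pivot -1/8 → sign −
step 4: row/col 4 already zero → sign 0
signature = (2, 2, 1)

Answer: (2, 2, 1)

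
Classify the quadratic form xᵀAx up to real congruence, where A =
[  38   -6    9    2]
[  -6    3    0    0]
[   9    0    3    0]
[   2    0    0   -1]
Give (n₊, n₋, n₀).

Answer: (3, 1, 0)

Derivation:
step 0: pivot 38 → sign +
step 1: pivot 39/19 → sign +
step 2: pivot -3/26 → sign −
step 3: pivot 3 → sign +
signature = (3, 1, 0)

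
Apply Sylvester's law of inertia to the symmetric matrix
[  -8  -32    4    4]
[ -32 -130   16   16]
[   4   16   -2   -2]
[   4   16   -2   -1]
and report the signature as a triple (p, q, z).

Answer: (1, 2, 1)

Derivation:
step 0: pivot -8 → sign −
step 1: pivot -2 → sign −
step 2: pivot 1 → sign +
step 3: row/col 3 already zero → sign 0
signature = (1, 2, 1)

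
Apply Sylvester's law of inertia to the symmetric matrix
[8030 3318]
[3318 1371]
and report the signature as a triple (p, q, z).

step 0: pivot 8030 → sign +
step 1: pivot 3/4015 → sign +
signature = (2, 0, 0)

Answer: (2, 0, 0)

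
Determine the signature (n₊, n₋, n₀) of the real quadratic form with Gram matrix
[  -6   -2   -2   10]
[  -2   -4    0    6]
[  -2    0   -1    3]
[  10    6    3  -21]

step 0: pivot -6 → sign −
step 1: pivot -10/3 → sign −
step 2: pivot -1/5 → sign −
step 3: pivot -2 → sign −
signature = (0, 4, 0)

Answer: (0, 4, 0)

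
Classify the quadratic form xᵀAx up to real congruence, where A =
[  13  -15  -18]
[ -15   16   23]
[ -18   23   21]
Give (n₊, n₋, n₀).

Answer: (1, 2, 0)

Derivation:
step 0: pivot 13 → sign +
step 1: pivot -17/13 → sign −
step 2: pivot -2/17 → sign −
signature = (1, 2, 0)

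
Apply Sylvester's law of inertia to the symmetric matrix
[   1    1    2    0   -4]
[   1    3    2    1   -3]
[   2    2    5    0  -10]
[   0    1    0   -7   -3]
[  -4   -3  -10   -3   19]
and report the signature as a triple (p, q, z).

step 0: pivot 1 → sign +
step 1: pivot 2 → sign +
step 2: pivot 1 → sign +
step 3: pivot -15/2 → sign −
step 4: pivot 2/15 → sign +
signature = (4, 1, 0)

Answer: (4, 1, 0)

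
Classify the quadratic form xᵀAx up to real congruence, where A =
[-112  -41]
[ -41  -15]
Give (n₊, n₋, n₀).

step 0: pivot -112 → sign −
step 1: pivot 1/112 → sign +
signature = (1, 1, 0)

Answer: (1, 1, 0)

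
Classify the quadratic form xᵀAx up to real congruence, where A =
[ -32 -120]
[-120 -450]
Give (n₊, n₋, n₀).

Answer: (0, 1, 1)

Derivation:
step 0: pivot -32 → sign −
step 1: row/col 1 already zero → sign 0
signature = (0, 1, 1)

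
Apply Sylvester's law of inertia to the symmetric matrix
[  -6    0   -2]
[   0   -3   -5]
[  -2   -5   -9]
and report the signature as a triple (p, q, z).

Answer: (0, 2, 1)

Derivation:
step 0: pivot -6 → sign −
step 1: pivot -3 → sign −
step 2: row/col 2 already zero → sign 0
signature = (0, 2, 1)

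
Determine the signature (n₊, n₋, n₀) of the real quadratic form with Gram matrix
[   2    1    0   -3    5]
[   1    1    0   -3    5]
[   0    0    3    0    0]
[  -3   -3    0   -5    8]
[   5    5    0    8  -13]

step 0: pivot 2 → sign +
step 1: pivot 1/2 → sign +
step 2: pivot 3 → sign +
step 3: pivot -14 → sign −
step 4: pivot -3/14 → sign −
signature = (3, 2, 0)

Answer: (3, 2, 0)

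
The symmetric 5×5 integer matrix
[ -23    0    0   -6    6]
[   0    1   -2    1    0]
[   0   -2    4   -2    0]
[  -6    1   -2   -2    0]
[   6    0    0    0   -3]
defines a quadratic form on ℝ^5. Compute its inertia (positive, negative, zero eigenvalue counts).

step 0: pivot -23 → sign −
step 1: pivot 1 → sign +
step 2: pivot -33/23 → sign −
step 3: pivot 3/11 → sign +
step 4: row/col 4 already zero → sign 0
signature = (2, 2, 1)

Answer: (2, 2, 1)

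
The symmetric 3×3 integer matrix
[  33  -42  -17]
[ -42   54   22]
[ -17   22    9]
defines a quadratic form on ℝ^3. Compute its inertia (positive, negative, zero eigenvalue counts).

Answer: (2, 0, 1)

Derivation:
step 0: pivot 33 → sign +
step 1: pivot 6/11 → sign +
step 2: row/col 2 already zero → sign 0
signature = (2, 0, 1)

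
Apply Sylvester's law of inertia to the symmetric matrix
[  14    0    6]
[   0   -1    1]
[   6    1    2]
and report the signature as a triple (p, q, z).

step 0: pivot 14 → sign +
step 1: pivot -1 → sign −
step 2: pivot 3/7 → sign +
signature = (2, 1, 0)

Answer: (2, 1, 0)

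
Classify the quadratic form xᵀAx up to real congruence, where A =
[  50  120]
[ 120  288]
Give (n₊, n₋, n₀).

Answer: (1, 0, 1)

Derivation:
step 0: pivot 50 → sign +
step 1: row/col 1 already zero → sign 0
signature = (1, 0, 1)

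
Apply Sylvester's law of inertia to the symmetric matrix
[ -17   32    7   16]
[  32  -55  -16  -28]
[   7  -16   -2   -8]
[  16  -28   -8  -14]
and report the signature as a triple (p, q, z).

Answer: (2, 2, 0)

Derivation:
step 0: pivot -17 → sign −
step 1: pivot 89/17 → sign +
step 2: pivot -57/89 → sign −
step 3: pivot 6/19 → sign +
signature = (2, 2, 0)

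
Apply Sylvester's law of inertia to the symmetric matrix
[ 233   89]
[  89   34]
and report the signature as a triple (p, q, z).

step 0: pivot 233 → sign +
step 1: pivot 1/233 → sign +
signature = (2, 0, 0)

Answer: (2, 0, 0)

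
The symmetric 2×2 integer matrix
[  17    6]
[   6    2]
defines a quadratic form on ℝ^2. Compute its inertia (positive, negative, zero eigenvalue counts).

step 0: pivot 17 → sign +
step 1: pivot -2/17 → sign −
signature = (1, 1, 0)

Answer: (1, 1, 0)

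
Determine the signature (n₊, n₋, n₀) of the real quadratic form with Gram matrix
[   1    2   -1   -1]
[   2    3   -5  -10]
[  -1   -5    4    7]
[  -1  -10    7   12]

Answer: (2, 1, 1)

Derivation:
step 0: pivot 1 → sign +
step 1: pivot -1 → sign −
step 2: pivot 12 → sign +
step 3: row/col 3 already zero → sign 0
signature = (2, 1, 1)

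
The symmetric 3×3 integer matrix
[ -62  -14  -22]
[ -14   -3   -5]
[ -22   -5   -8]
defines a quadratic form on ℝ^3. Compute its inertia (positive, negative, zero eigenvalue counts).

Answer: (1, 2, 0)

Derivation:
step 0: pivot -62 → sign −
step 1: pivot 5/31 → sign +
step 2: pivot -1/5 → sign −
signature = (1, 2, 0)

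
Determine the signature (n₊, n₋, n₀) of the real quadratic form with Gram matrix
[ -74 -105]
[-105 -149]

Answer: (0, 2, 0)

Derivation:
step 0: pivot -74 → sign −
step 1: pivot -1/74 → sign −
signature = (0, 2, 0)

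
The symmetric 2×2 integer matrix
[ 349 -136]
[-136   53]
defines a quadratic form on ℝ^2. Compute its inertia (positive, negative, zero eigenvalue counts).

step 0: pivot 349 → sign +
step 1: pivot 1/349 → sign +
signature = (2, 0, 0)

Answer: (2, 0, 0)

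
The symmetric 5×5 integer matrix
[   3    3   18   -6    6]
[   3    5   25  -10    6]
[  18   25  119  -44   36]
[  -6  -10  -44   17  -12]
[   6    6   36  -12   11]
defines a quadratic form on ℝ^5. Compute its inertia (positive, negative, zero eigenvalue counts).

Answer: (2, 3, 0)

Derivation:
step 0: pivot 3 → sign +
step 1: pivot 2 → sign +
step 2: pivot -27/2 → sign −
step 3: pivot -1/3 → sign −
step 4: pivot -1 → sign −
signature = (2, 3, 0)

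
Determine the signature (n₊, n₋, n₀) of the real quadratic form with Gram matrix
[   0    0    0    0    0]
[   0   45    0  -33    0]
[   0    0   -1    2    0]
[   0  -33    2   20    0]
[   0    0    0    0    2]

step 0: pivot 45 → sign +
step 1: pivot -1 → sign −
step 2: pivot -1/5 → sign −
step 3: pivot 2 → sign +
step 4: row/col 4 already zero → sign 0
signature = (2, 2, 1)

Answer: (2, 2, 1)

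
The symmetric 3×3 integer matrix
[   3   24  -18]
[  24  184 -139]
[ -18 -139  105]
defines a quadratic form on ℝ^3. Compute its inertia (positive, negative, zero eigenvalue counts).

Answer: (2, 1, 0)

Derivation:
step 0: pivot 3 → sign +
step 1: pivot -8 → sign −
step 2: pivot 1/8 → sign +
signature = (2, 1, 0)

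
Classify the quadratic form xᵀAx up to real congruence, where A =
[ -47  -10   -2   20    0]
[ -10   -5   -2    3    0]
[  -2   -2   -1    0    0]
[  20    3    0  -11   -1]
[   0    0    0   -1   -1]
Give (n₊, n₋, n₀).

step 0: pivot -47 → sign −
step 1: pivot -135/47 → sign −
step 2: pivot -7/135 → sign −
step 3: pivot -10/7 → sign −
step 4: pivot -3/10 → sign −
signature = (0, 5, 0)

Answer: (0, 5, 0)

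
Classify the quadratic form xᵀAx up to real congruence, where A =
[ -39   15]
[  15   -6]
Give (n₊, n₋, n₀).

step 0: pivot -39 → sign −
step 1: pivot -3/13 → sign −
signature = (0, 2, 0)

Answer: (0, 2, 0)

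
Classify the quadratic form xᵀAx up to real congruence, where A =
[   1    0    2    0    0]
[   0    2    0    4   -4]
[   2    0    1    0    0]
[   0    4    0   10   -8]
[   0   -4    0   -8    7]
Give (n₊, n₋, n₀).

step 0: pivot 1 → sign +
step 1: pivot 2 → sign +
step 2: pivot -3 → sign −
step 3: pivot 2 → sign +
step 4: pivot -1 → sign −
signature = (3, 2, 0)

Answer: (3, 2, 0)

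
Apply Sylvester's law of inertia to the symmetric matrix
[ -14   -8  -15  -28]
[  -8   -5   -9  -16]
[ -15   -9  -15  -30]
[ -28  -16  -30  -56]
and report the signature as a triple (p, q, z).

Answer: (1, 2, 1)

Derivation:
step 0: pivot -14 → sign −
step 1: pivot -3/7 → sign −
step 2: pivot 3/2 → sign +
step 3: row/col 3 already zero → sign 0
signature = (1, 2, 1)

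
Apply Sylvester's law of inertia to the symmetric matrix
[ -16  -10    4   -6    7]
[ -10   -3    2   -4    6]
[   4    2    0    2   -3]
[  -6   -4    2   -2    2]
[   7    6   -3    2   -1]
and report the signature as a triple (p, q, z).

step 0: pivot -16 → sign −
step 1: pivot 13/4 → sign +
step 2: pivot 12/13 → sign +
step 3: pivot 1/6 → sign +
step 4: row/col 4 already zero → sign 0
signature = (3, 1, 1)

Answer: (3, 1, 1)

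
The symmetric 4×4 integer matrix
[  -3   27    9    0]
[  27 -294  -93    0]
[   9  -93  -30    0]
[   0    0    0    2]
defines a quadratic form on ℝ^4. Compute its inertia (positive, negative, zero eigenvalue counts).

Answer: (1, 3, 0)

Derivation:
step 0: pivot -3 → sign −
step 1: pivot -51 → sign −
step 2: pivot -3/17 → sign −
step 3: pivot 2 → sign +
signature = (1, 3, 0)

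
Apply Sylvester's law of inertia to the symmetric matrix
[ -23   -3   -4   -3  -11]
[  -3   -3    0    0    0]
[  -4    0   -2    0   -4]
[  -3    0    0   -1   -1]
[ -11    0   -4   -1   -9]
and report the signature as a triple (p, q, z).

step 0: pivot -23 → sign −
step 1: pivot -60/23 → sign −
step 2: pivot -6/5 → sign −
step 3: pivot -1/4 → sign −
step 4: row/col 4 already zero → sign 0
signature = (0, 4, 1)

Answer: (0, 4, 1)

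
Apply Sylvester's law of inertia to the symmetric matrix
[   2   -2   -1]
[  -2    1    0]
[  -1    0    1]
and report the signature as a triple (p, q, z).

step 0: pivot 2 → sign +
step 1: pivot -1 → sign −
step 2: pivot 3/2 → sign +
signature = (2, 1, 0)

Answer: (2, 1, 0)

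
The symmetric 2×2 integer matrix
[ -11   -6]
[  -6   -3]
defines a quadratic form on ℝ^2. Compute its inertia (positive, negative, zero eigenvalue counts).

Answer: (1, 1, 0)

Derivation:
step 0: pivot -11 → sign −
step 1: pivot 3/11 → sign +
signature = (1, 1, 0)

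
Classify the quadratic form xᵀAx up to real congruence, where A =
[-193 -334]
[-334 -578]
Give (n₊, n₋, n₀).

step 0: pivot -193 → sign −
step 1: pivot 2/193 → sign +
signature = (1, 1, 0)

Answer: (1, 1, 0)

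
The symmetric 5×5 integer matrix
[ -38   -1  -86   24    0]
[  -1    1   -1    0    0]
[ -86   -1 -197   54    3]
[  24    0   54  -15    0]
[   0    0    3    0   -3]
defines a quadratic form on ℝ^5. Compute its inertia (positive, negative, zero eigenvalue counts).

step 0: pivot -38 → sign −
step 1: pivot 39/38 → sign +
step 2: pivot -51/13 → sign −
step 3: pivot -3/17 → sign −
step 4: row/col 4 already zero → sign 0
signature = (1, 3, 1)

Answer: (1, 3, 1)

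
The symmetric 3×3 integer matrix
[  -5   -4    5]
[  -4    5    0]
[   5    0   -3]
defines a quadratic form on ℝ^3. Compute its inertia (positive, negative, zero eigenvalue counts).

Answer: (2, 1, 0)

Derivation:
step 0: pivot -5 → sign −
step 1: pivot 41/5 → sign +
step 2: pivot 2/41 → sign +
signature = (2, 1, 0)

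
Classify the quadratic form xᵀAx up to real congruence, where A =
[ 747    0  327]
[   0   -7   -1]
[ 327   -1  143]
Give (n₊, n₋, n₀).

step 0: pivot 747 → sign +
step 1: pivot -7 → sign −
step 2: pivot -1/581 → sign −
signature = (1, 2, 0)

Answer: (1, 2, 0)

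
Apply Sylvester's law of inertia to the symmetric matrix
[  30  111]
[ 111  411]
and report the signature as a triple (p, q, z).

Answer: (2, 0, 0)

Derivation:
step 0: pivot 30 → sign +
step 1: pivot 3/10 → sign +
signature = (2, 0, 0)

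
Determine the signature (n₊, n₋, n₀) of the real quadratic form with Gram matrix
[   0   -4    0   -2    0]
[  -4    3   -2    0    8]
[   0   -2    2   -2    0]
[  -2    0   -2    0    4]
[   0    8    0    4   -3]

step 0: pivot 3 → sign +
step 1: pivot -16/3 → sign −
step 2: pivot 2 → sign +
step 3: pivot 1/4 → sign +
step 4: pivot -3 → sign −
signature = (3, 2, 0)

Answer: (3, 2, 0)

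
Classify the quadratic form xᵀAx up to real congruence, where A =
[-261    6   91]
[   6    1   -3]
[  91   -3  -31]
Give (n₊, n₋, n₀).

Answer: (2, 1, 0)

Derivation:
step 0: pivot -261 → sign −
step 1: pivot 33/29 → sign +
step 2: pivot 1/297 → sign +
signature = (2, 1, 0)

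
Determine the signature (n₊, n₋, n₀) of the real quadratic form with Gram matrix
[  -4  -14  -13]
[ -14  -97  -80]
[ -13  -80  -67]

step 0: pivot -4 → sign −
step 1: pivot -48 → sign −
step 2: pivot 3/64 → sign +
signature = (1, 2, 0)

Answer: (1, 2, 0)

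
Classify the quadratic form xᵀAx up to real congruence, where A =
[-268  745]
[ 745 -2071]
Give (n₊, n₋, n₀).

Answer: (0, 2, 0)

Derivation:
step 0: pivot -268 → sign −
step 1: pivot -3/268 → sign −
signature = (0, 2, 0)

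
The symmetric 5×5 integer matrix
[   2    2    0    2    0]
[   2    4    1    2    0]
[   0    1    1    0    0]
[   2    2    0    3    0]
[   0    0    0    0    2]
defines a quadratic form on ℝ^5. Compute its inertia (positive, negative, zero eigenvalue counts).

step 0: pivot 2 → sign +
step 1: pivot 2 → sign +
step 2: pivot 1/2 → sign +
step 3: pivot 1 → sign +
step 4: pivot 2 → sign +
signature = (5, 0, 0)

Answer: (5, 0, 0)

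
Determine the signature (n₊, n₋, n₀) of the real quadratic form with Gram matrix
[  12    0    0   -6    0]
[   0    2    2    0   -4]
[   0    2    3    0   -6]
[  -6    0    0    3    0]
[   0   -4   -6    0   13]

step 0: pivot 12 → sign +
step 1: pivot 2 → sign +
step 2: pivot 1 → sign +
step 3: pivot 1 → sign +
step 4: row/col 4 already zero → sign 0
signature = (4, 0, 1)

Answer: (4, 0, 1)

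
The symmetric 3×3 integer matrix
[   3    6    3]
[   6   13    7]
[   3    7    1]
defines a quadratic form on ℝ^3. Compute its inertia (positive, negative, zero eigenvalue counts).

Answer: (2, 1, 0)

Derivation:
step 0: pivot 3 → sign +
step 1: pivot 1 → sign +
step 2: pivot -3 → sign −
signature = (2, 1, 0)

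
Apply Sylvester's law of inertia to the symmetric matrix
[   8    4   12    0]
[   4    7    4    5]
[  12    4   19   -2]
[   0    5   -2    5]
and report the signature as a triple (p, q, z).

step 0: pivot 8 → sign +
step 1: pivot 5 → sign +
step 2: pivot 1/5 → sign +
step 3: row/col 3 already zero → sign 0
signature = (3, 0, 1)

Answer: (3, 0, 1)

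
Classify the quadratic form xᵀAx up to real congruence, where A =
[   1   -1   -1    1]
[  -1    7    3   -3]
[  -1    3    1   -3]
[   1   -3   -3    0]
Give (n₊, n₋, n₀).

Answer: (3, 1, 0)

Derivation:
step 0: pivot 1 → sign +
step 1: pivot 6 → sign +
step 2: pivot -2/3 → sign −
step 3: pivot 1 → sign +
signature = (3, 1, 0)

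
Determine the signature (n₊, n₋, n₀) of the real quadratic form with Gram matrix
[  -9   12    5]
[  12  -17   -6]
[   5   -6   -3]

Answer: (1, 2, 0)

Derivation:
step 0: pivot -9 → sign −
step 1: pivot -1 → sign −
step 2: pivot 2/9 → sign +
signature = (1, 2, 0)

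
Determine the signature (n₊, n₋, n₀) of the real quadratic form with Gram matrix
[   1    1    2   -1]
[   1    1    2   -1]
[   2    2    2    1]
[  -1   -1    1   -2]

step 0: pivot 1 → sign +
step 1: pivot -2 → sign −
step 2: pivot 3/2 → sign +
step 3: row/col 3 already zero → sign 0
signature = (2, 1, 1)

Answer: (2, 1, 1)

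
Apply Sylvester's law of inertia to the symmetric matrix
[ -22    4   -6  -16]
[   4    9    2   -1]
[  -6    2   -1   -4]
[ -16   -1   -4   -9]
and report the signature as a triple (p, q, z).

step 0: pivot -22 → sign −
step 1: pivot 107/11 → sign +
step 2: pivot 59/107 → sign +
step 3: pivot 6/59 → sign +
signature = (3, 1, 0)

Answer: (3, 1, 0)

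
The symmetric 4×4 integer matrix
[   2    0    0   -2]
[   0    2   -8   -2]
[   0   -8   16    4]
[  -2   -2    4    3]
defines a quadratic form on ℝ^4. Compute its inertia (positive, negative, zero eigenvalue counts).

step 0: pivot 2 → sign +
step 1: pivot 2 → sign +
step 2: pivot -16 → sign −
step 3: row/col 3 already zero → sign 0
signature = (2, 1, 1)

Answer: (2, 1, 1)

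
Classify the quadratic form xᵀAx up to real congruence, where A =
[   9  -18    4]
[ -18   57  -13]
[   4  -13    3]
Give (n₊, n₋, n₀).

step 0: pivot 9 → sign +
step 1: pivot 21 → sign +
step 2: pivot 2/63 → sign +
signature = (3, 0, 0)

Answer: (3, 0, 0)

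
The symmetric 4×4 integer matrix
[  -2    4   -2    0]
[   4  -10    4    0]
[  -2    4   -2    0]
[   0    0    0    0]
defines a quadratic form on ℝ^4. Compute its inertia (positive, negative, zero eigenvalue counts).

Answer: (0, 2, 2)

Derivation:
step 0: pivot -2 → sign −
step 1: pivot -2 → sign −
step 2: row/col 2 already zero → sign 0
step 3: row/col 3 already zero → sign 0
signature = (0, 2, 2)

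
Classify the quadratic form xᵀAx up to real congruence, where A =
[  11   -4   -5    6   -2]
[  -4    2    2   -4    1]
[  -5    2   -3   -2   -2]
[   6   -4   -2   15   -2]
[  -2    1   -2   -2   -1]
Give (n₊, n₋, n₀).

step 0: pivot 11 → sign +
step 1: pivot 6/11 → sign +
step 2: pivot -16/3 → sign −
step 3: pivot 6 → sign +
step 4: pivot 3/32 → sign +
signature = (4, 1, 0)

Answer: (4, 1, 0)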